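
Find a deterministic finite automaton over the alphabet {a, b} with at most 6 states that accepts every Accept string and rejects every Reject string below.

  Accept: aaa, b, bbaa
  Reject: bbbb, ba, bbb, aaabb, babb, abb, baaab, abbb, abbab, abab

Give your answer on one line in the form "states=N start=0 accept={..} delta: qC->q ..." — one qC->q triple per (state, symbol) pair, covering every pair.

states=4 start=0 accept={0,1} delta: 0a->0 0b->1 1a->2 1b->2 2a->3 2b->2 3a->1 3b->2

Grow the machine one transition at a time. Run the examples from 0; the earliest place one falls off (shortest prefix, ties alphabetical) gets sent to the lowest-numbered state that keeps every Accept/Reject pair distinguishable — a pair clashes when both reach the same state with identical unread suffix — and to a fresh state only if none does.
a: 0a undefined. 0a->0: ok.
b: 0b undefined. 0b->0: no, aaa/bbbb meet in 0. Open state 1: 0b->1.
ba: 1a undefined. 1a->0: no, aaa/ba meet in 0. 1a->1: no, b/ba meet in 1. Open state 2: 1a->2.
bb: 1b undefined. 1b->0: no, aaa/bbbb meet in 0. 1b->1: no, b/bbbb meet in 1. 1b->2: ok.
baa: 2a undefined. 2a->0: no, b/baaab meet in 1. 2a->1: no, bbaa/ba meet in 2. 2a->2: no, bbaa/ba meet in 2. Open state 3: 2a->3.
bab: 2b undefined. 2b->0: no, aaa/bbb meet in 0. 2b->1: no, b/bbb meet in 1. 2b->2: ok.
baaa: 3a undefined. 3a->0: no, b/baaab meet in 1. 3a->1: ok.
abbab: 3b undefined. 3b->0: no, aaa/abbab meet in 0. 3b->1: no, b/abbab meet in 1. 3b->2: ok.
All examples now run through 4 states with every (state, symbol) defined. Accept strings end in {0,1}, Reject strings end in {2}; accept={0,1}.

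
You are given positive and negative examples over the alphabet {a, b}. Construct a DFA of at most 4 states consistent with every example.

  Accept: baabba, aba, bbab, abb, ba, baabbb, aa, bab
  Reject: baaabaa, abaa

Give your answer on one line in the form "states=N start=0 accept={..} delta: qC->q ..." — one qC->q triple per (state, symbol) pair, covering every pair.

states=4 start=0 accept={0,1,2} delta: 0a->0 0b->1 1a->2 1b->0 2a->3 2b->0 3a->0 3b->0

Grow the machine one transition at a time. Run the examples from 0; the earliest place one falls off (shortest prefix, ties alphabetical) gets sent to the lowest-numbered state that keeps every Accept/Reject pair distinguishable — a pair clashes when both reach the same state with identical unread suffix — and to a fresh state only if none does.
a: 0a undefined. 0a->0: ok.
b: 0b undefined. 0b->0: no, baabba/baaabaa meet in 0. Open state 1: 0b->1.
ba: 1a undefined. 1a->0: no, aba/baaabaa meet in 0. 1a->1: no, aba/abaa meet in 1. Open state 2: 1a->2.
bb: 1b undefined. 1b->0: ok.
baa: 2a undefined. 2a->0: no, baabba/baaabaa meet in 0. 2a->1: no, bbab/abaa meet in 1. 2a->2: no, aba/abaa meet in 2. Open state 3: 2a->3.
bab: 2b undefined. 2b->0: ok.
baaa: 3a undefined. 3a->0: ok.
baab: 3b undefined. 3b->0: ok.
All examples now run through 4 states with every (state, symbol) defined. Accept strings end in {0,1,2}, Reject strings end in {3}; accept={0,1,2}.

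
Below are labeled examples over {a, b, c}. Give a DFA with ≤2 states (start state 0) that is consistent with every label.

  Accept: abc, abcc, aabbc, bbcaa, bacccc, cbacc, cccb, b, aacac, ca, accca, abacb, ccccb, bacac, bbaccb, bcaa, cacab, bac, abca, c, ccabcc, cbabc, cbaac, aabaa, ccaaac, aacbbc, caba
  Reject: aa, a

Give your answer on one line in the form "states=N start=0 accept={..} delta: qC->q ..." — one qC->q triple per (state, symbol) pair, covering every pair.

State merging on the prefix tree: take the shortest (then alphabetical) example prefix whose next move is undefined and point that move at state 0, else 1, else 2, ...; a target is out if some Accept/Reject pair would then sit in one state with the same input left (inseparable). If every existing state is out, open a new one.
a: 0a undefined. 0a->0: ok.
b: 0b undefined. 0b->0: no, b/aa meet in 0. Open state 1: 0b->1.
c: 0c undefined. 0c->0: no, aacac/aa meet in 0. 0c->1: ok.
ba: 1a undefined. 1a->0: no, ca/aa meet in 0. 1a->1: ok.
bb: 1b undefined. 1b->0: no, caba/aa meet in 0. 1b->1: ok.
bc: 1c undefined. 1c->0: no, abc/aa meet in 0. 1c->1: ok.
All examples now run through 2 states with every (state, symbol) defined. Accept strings end in {1}, Reject strings end in {0}; accept={1}.

states=2 start=0 accept={1} delta: 0a->0 0b->1 0c->1 1a->1 1b->1 1c->1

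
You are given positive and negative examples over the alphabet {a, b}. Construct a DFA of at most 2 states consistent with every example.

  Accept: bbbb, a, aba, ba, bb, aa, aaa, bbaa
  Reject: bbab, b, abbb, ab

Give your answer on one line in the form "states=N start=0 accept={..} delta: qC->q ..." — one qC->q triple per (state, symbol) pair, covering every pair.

states=2 start=0 accept={0} delta: 0a->0 0b->1 1a->0 1b->0

Grow the machine one transition at a time. Run the examples from 0; the earliest place one falls off (shortest prefix, ties alphabetical) gets sent to the lowest-numbered state that keeps every Accept/Reject pair distinguishable — a pair clashes when both reach the same state with identical unread suffix — and to a fresh state only if none does.
a: 0a undefined. 0a->0: ok.
b: 0b undefined. 0b->0: no, bbbb/bbab meet in 0. Open state 1: 0b->1.
ba: 1a undefined. 1a->0: ok.
bb: 1b undefined. 1b->0: ok.
All examples now run through 2 states with every (state, symbol) defined. Accept strings end in {0}, Reject strings end in {1}; accept={0}.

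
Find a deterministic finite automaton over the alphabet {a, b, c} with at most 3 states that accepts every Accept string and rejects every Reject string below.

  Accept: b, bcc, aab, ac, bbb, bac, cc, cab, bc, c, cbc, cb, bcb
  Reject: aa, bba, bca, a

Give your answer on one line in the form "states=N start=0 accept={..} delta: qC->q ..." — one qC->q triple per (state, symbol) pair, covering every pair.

states=2 start=0 accept={1} delta: 0a->0 0b->1 0c->1 1a->0 1b->1 1c->1

Grow the machine one transition at a time. Run the examples from 0; the earliest place one falls off (shortest prefix, ties alphabetical) gets sent to the lowest-numbered state that keeps every Accept/Reject pair distinguishable — a pair clashes when both reach the same state with identical unread suffix — and to a fresh state only if none does.
a: 0a undefined. 0a->0: ok.
b: 0b undefined. 0b->0: no, b/aa meet in 0. Open state 1: 0b->1.
c: 0c undefined. 0c->0: no, ac/aa meet in 0. 0c->1: ok.
ba: 1a undefined. 1a->0: ok.
bb: 1b undefined. 1b->0: no, cb/aa meet in 0. 1b->1: ok.
bc: 1c undefined. 1c->0: no, cc/aa meet in 0. 1c->1: ok.
All examples now run through 2 states with every (state, symbol) defined. Accept strings end in {1}, Reject strings end in {0}; accept={1}.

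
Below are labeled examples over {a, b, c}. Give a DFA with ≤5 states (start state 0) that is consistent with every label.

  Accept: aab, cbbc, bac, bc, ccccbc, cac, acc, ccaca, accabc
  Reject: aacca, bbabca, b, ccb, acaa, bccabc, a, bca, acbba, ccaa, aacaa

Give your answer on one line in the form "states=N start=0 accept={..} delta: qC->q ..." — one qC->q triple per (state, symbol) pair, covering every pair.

states=4 start=0 accept={2,3} delta: 0a->1 0b->0 0c->2 1a->1 1b->2 1c->3 2a->0 2b->0 2c->0 3a->2 3b->0 3c->2

Grow the machine one transition at a time. Run the examples from 0; the earliest place one falls off (shortest prefix, ties alphabetical) gets sent to the lowest-numbered state that keeps every Accept/Reject pair distinguishable — a pair clashes when both reach the same state with identical unread suffix — and to a fresh state only if none does.
a: 0a undefined. 0a->0: no, aab/b meet in 0 with "b" left. Open state 1: 0a->1.
b: 0b undefined. 0b->0: ok.
c: 0c undefined. 0c->0: no, cbbc/b meet in 0. 0c->1: no, bc/a meet in 1. Open state 2: 0c->2.
aa: 1a undefined. 1a->0: no, aab/b meet in 0. 1a->1: ok.
ac: 1c undefined. 1c->0: no, bac/b meet in 0. 1c->1: no, bac/aacca meet in 1. 1c->2: no, accabc/bccabc meet in 2 with "cabc" left. Open state 3: 1c->3.
ca: 2a undefined. 2a->0: ok.
cb: 2b undefined. 2b->0: ok.
cc: 2c undefined. 2c->0: ok.
aab: 1b undefined. 1b->0: no, aab/bbabca meet in 0. 1b->1: no, aab/a meet in 1. 1b->2: ok.
aca: 3a undefined. 3a->0: no, ccaca/b meet in 0. 3a->1: no, ccaca/bbabca meet in 1. 3a->2: ok.
acb: 3b undefined. 3b->0: ok.
acc: 3c undefined. 3c->0: no, acc/b meet in 0. 3c->1: no, acc/aacca meet in 1. 3c->2: ok.
All examples now run through 4 states with every (state, symbol) defined. Accept strings end in {2,3}, Reject strings end in {0,1}; accept={2,3}.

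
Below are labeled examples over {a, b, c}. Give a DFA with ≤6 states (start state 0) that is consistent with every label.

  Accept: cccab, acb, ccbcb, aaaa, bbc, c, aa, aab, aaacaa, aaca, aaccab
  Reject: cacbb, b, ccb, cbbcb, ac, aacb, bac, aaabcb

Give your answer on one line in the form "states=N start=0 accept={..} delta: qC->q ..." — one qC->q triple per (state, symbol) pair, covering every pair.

states=4 start=0 accept={2} delta: 0a->1 0b->0 0c->2 1a->2 1b->2 1c->1 2a->2 2b->2 2c->3 3a->2 3b->0 3c->0

Grow the machine one transition at a time. Run the examples from 0; the earliest place one falls off (shortest prefix, ties alphabetical) gets sent to the lowest-numbered state that keeps every Accept/Reject pair distinguishable — a pair clashes when both reach the same state with identical unread suffix — and to a fresh state only if none does.
a: 0a undefined. 0a->0: no, acb/aacb meet in 0 with "cb" left. Open state 1: 0a->1.
b: 0b undefined. 0b->0: ok.
c: 0c undefined. 0c->0: no, ccbcb/b meet in 0. 0c->1: no, acb/ccb meet in 1 with "cb" left. Open state 2: 0c->2.
aa: 1a undefined. 1a->0: no, aaaa/b meet in 0. 1a->1: no, acb/aacb meet in 1 with "cb" left. 1a->2: ok.
ac: 1c undefined. 1c->0: no, acb/b meet in 0. 1c->1: ok.
ca: 2a undefined. 2a->0: no, aaaa/ac meet in 1. 2a->1: no, aaacaa/ac meet in 1. 2a->2: ok.
cb: 2b undefined. 2b->0: no, aab/b meet in 0. 2b->1: no, acb/aaabcb meet in 1 with "b" left. 2b->2: ok.
cc: 2c undefined. 2c->0: no, aaca/ac meet in 1. 2c->1: no, acb/ccb meet in 1 with "b" left. 2c->2: no, cccab/cacbb meet in 2. Open state 3: 2c->3.
acb: 1b undefined. 1b->0: no, acb/b meet in 0. 1b->1: no, acb/ac meet in 1. 1b->2: ok.
ccb: 3b undefined. 3b->0: ok.
ccc: 3c undefined. 3c->0: ok.
aaca: 3a undefined. 3a->0: no, aaacaa/ac meet in 1. 3a->1: no, aaca/ac meet in 1. 3a->2: ok.
All examples now run through 4 states with every (state, symbol) defined. Accept strings end in {2}, Reject strings end in {0,1}; accept={2}.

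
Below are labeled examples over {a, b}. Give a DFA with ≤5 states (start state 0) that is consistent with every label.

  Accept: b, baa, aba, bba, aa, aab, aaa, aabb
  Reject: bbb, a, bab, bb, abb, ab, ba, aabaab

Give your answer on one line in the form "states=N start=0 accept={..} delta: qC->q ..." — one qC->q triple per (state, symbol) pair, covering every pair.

states=4 start=0 accept={0,2,3} delta: 0a->1 0b->2 1a->3 1b->1 2a->1 2b->1 3a->0 3b->3

State merging on the prefix tree: take the shortest (then alphabetical) example prefix whose next move is undefined and point that move at state 0, else 1, else 2, ...; a target is out if some Accept/Reject pair would then sit in one state with the same input left (inseparable). If every existing state is out, open a new one.
a: 0a undefined. 0a->0: no, b/ab meet in 0 with "b" left. Open state 1: 0a->1.
b: 0b undefined. 0b->0: no, b/bbb meet in 0. 0b->1: no, b/a meet in 1. Open state 2: 0b->2.
aa: 1a undefined. 1a->0: no, aaa/a meet in 1. 1a->1: no, aa/a meet in 1. 1a->2: no, aab/bb meet in 2 with "b" left. Open state 3: 1a->3.
ab: 1b undefined. 1b->0: no, b/abb meet in 2. 1b->1: ok.
ba: 2a undefined. 2a->0: no, b/bab meet in 2. 2a->1: ok.
bb: 2b undefined. 2b->0: no, b/bbb meet in 2. 2b->1: ok.
aaa: 3a undefined. 3a->0: ok.
aab: 3b undefined. 3b->0: no, aab/aabaab meet in 0. 3b->1: no, b/aabaab meet in 2. 3b->2: no, b/aabaab meet in 2. 3b->3: ok.
All examples now run through 4 states with every (state, symbol) defined. Accept strings end in {0,2,3}, Reject strings end in {1}; accept={0,2,3}.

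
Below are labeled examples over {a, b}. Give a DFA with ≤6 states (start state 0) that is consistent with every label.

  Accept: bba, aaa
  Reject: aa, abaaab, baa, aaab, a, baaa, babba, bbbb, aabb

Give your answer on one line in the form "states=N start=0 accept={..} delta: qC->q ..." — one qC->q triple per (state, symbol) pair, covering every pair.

states=4 start=0 accept={3} delta: 0a->1 0b->2 1a->2 1b->0 2a->3 2b->2 3a->0 3b->1

Fold the examples into a partial DFA from state 0: repeatedly fix the first undefined (state, symbol) met by the shortest-then-alphabetical prefix, trying targets in increasing order and rejecting any under which an Accept and a Reject string meet in one state with the same remainder; add a state when all current targets are rejected. Accepting states are where Accept strings end.
a: 0a undefined. 0a->0: no, aaa/aa meet in 0. Open state 1: 0a->1.
b: 0b undefined. 0b->0: no, bba/a meet in 1. 0b->1: no, aaa/baa meet in 1 with "aa" left. Open state 2: 0b->2.
aa: 1a undefined. 1a->0: no, aaa/a meet in 1. 1a->1: no, aaa/aa meet in 1. 1a->2: ok.
ab: 1b undefined. 1b->0: ok.
ba: 2a undefined. 2a->0: no, bba/babba meet in 2 with "ba" left. 2a->1: no, aaa/a meet in 1. 2a->2: no, aaa/aa meet in 2. Open state 3: 2a->3.
bb: 2b undefined. 2b->0: no, bba/a meet in 1. 2b->1: no, bba/aa meet in 2. 2b->2: ok.
baa: 3a undefined. 3a->0: ok.
bab: 3b undefined. 3b->0: no, bba/babba meet in 3. 3b->1: ok.
All examples now run through 4 states with every (state, symbol) defined. Accept strings end in {3}, Reject strings end in {0,1,2}; accept={3}.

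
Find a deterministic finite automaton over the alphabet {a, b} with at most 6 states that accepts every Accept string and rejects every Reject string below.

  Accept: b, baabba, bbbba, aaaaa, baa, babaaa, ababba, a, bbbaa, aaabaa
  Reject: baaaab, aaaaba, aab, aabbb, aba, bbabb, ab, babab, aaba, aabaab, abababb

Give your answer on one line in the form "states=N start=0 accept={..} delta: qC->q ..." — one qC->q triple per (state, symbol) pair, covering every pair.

Grow the machine one transition at a time. Run the examples from 0; the earliest place one falls off (shortest prefix, ties alphabetical) gets sent to the lowest-numbered state that keeps every Accept/Reject pair distinguishable — a pair clashes when both reach the same state with identical unread suffix — and to a fresh state only if none does.
a: 0a undefined. 0a->0: no, b/aab meet in 0 with "b" left. Open state 1: 0a->1.
b: 0b undefined. 0b->0: ok.
aa: 1a undefined. 1a->0: no, b/baaaab meet in 0. 1a->1: ok.
ab: 1b undefined. 1b->0: no, b/baaaab meet in 0. 1b->1: no, baabba/baaaab meet in 1. Open state 2: 1b->2.
aba: 2a undefined. 2a->0: no, b/aaaaba meet in 0. 2a->1: no, bbbba/aaaaba meet in 1. 2a->2: no, babaaa/baaaab meet in 2. Open state 3: 2a->3.
aabb: 2b undefined. 2b->0: no, b/aabbb meet in 0. 2b->1: no, baabba/bbabb meet in 1. 2b->2: no, baabba/aaaaba meet in 3. 2b->3: ok.
abab: 3b undefined. 3b->0: no, b/aabbb meet in 0. 3b->1: no, bbbba/aabbb meet in 1. 3b->2: ok.
aabaa: 3a undefined. 3a->0: no, b/aabaab meet in 0. 3a->1: ok.
All examples now run through 4 states with every (state, symbol) defined. Accept strings end in {0,1}, Reject strings end in {2,3}; accept={0,1}.

states=4 start=0 accept={0,1} delta: 0a->1 0b->0 1a->1 1b->2 2a->3 2b->3 3a->1 3b->2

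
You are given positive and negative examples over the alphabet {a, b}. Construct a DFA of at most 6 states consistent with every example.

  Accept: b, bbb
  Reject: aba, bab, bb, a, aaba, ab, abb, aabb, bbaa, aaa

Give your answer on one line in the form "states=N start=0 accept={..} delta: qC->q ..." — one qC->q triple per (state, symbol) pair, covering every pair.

State merging on the prefix tree: take the shortest (then alphabetical) example prefix whose next move is undefined and point that move at state 0, else 1, else 2, ...; a target is out if some Accept/Reject pair would then sit in one state with the same input left (inseparable). If every existing state is out, open a new one.
a: 0a undefined. 0a->0: no, b/ab meet in 0 with "b" left. Open state 1: 0a->1.
b: 0b undefined. 0b->0: no, b/bb meet in 0. 0b->1: no, b/a meet in 1. Open state 2: 0b->2.
aa: 1a undefined. 1a->0: ok.
ab: 1b undefined. 1b->0: no, b/abb meet in 2. 1b->1: ok.
ba: 2a undefined. 2a->0: no, b/bab meet in 2. 2a->1: ok.
bb: 2b undefined. 2b->0: ok.
All examples now run through 3 states with every (state, symbol) defined. Accept strings end in {2}, Reject strings end in {0,1}; accept={2}.

states=3 start=0 accept={2} delta: 0a->1 0b->2 1a->0 1b->1 2a->1 2b->0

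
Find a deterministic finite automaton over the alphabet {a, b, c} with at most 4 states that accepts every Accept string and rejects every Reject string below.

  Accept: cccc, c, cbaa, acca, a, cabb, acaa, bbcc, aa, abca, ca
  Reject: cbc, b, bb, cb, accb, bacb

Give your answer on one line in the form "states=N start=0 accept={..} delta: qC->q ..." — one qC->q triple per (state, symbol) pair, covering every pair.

Fold the examples into a partial DFA from state 0: repeatedly fix the first undefined (state, symbol) met by the shortest-then-alphabetical prefix, trying targets in increasing order and rejecting any under which an Accept and a Reject string meet in one state with the same remainder; add a state when all current targets are rejected. Accepting states are where Accept strings end.
a: 0a undefined. 0a->0: ok.
b: 0b undefined. 0b->0: no, a/b meet in 0. Open state 1: 0b->1.
c: 0c undefined. 0c->0: no, cabb/bb meet in 1 with "b" left. 0c->1: no, c/b meet in 1. Open state 2: 0c->2.
ba: 1a undefined. 1a->0: ok.
bb: 1b undefined. 1b->0: no, a/bb meet in 0. 1b->1: ok.
ca: 2a undefined. 2a->0: no, cabb/b meet in 1. 2a->1: no, cabb/b meet in 1. 2a->2: ok.
cb: 2b undefined. 2b->0: no, c/cbc meet in 2. 2b->1: no, cabb/b meet in 1. 2b->2: no, c/cb meet in 2. Open state 3: 2b->3.
cc: 2c undefined. 2c->0: ok.
abc: 1c undefined. 1c->0: ok.
cba: 3a undefined. 3a->0: ok.
cbc: 3c undefined. 3c->0: no, cccc/cbc meet in 0. 3c->1: ok.
cabb: 3b undefined. 3b->0: ok.
All examples now run through 4 states with every (state, symbol) defined. Accept strings end in {0,2}, Reject strings end in {1,3}; accept={0,2}.

states=4 start=0 accept={0,2} delta: 0a->0 0b->1 0c->2 1a->0 1b->1 1c->0 2a->2 2b->3 2c->0 3a->0 3b->0 3c->1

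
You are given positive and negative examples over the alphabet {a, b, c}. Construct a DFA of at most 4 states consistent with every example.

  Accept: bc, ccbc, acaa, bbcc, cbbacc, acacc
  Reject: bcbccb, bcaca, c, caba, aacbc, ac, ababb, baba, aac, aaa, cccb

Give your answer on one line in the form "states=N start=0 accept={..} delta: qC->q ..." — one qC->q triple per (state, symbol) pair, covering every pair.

State merging on the prefix tree: take the shortest (then alphabetical) example prefix whose next move is undefined and point that move at state 0, else 1, else 2, ...; a target is out if some Accept/Reject pair would then sit in one state with the same input left (inseparable). If every existing state is out, open a new one.
a: 0a undefined. 0a->0: ok.
b: 0b undefined. 0b->0: no, bc/c meet in 0 with "c" left. Open state 1: 0b->1.
c: 0c undefined. 0c->0: no, bc/aacbc meet in 1 with "c" left. 0c->1: ok.
ba: 1a undefined. 1a->0: no, acaa/caba meet in 0. 1a->1: no, acaa/c meet in 1. Open state 2: 1a->2.
bb: 1b undefined. 1b->0: ok.
bc: 1c undefined. 1c->0: no, bc/bcbccb meet in 0. 1c->1: no, bc/c meet in 1. 1c->2: ok.
bab: 2b undefined. 2b->0: no, ccbc/c meet in 1. 2b->1: no, bc/caba meet in 2. 2b->2: no, bc/ababb meet in 2. Open state 3: 2b->3.
bca: 2a undefined. 2a->0: no, bc/bcaca meet in 2. 2a->1: no, acaa/bcaca meet in 1. 2a->2: ok.
ccc: 2c undefined. 2c->0: no, cbbacc/c meet in 1. 2c->1: no, bc/bcaca meet in 2. 2c->2: no, bc/bcaca meet in 2. 2c->3: ok.
baba: 3a undefined. 3a->0: ok.
bcbc: 3c undefined. 3c->0: no, ccbc/bcbccb meet in 0. 3c->1: no, ccbc/c meet in 1. 3c->2: ok.
cccb: 3b undefined. 3b->0: ok.
All examples now run through 4 states with every (state, symbol) defined. Accept strings end in {2}, Reject strings end in {0,1}; accept={2}.

states=4 start=0 accept={2} delta: 0a->0 0b->1 0c->1 1a->2 1b->0 1c->2 2a->2 2b->3 2c->3 3a->0 3b->0 3c->2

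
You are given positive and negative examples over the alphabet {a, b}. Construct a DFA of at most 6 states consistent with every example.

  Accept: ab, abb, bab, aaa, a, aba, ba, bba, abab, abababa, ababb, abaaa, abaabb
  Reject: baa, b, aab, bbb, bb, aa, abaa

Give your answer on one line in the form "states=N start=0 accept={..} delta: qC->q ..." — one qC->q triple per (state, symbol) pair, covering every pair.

states=5 start=0 accept={1,2,3} delta: 0a->1 0b->0 1a->0 1b->2 2a->3 2b->1 3a->4 3b->1 4a->1 4b->1

Grow the machine one transition at a time. Run the examples from 0; the earliest place one falls off (shortest prefix, ties alphabetical) gets sent to the lowest-numbered state that keeps every Accept/Reject pair distinguishable — a pair clashes when both reach the same state with identical unread suffix — and to a fresh state only if none does.
a: 0a undefined. 0a->0: no, ab/b meet in 0 with "b" left. Open state 1: 0a->1.
b: 0b undefined. 0b->0: ok.
aa: 1a undefined. 1a->0: ok.
ab: 1b undefined. 1b->0: no, ab/baa meet in 0. 1b->1: no, ab/abaa meet in 1. Open state 2: 1b->2.
aba: 2a undefined. 2a->0: no, aaa/abaa meet in 1. 2a->1: no, abaabb/baa meet in 0. 2a->2: no, ab/abaa meet in 2. Open state 3: 2a->3.
abb: 2b undefined. 2b->0: no, abb/baa meet in 0. 2b->1: ok.
abaa: 3a undefined. 3a->0: no, abaabb/baa meet in 0. 3a->1: no, abb/abaa meet in 1. 3a->2: no, ab/abaa meet in 2. 3a->3: no, aba/abaa meet in 3. Open state 4: 3a->4.
abab: 3b undefined. 3b->0: no, abab/baa meet in 0. 3b->1: ok.
abaaa: 4a undefined. 4a->0: no, abaaa/baa meet in 0. 4a->1: ok.
abaab: 4b undefined. 4b->0: no, abaabb/baa meet in 0. 4b->1: ok.
All examples now run through 5 states with every (state, symbol) defined. Accept strings end in {1,2,3}, Reject strings end in {0,4}; accept={1,2,3}.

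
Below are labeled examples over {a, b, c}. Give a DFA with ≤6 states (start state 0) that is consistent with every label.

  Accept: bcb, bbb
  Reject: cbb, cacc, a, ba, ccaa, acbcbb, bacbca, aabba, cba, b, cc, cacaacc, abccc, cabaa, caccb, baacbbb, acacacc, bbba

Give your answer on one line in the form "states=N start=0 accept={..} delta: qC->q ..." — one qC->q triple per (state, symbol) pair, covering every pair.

states=4 start=0 accept={3} delta: 0a->0 0b->1 0c->0 1a->1 1b->2 1c->2 2a->0 2b->3 2c->0 3a->0 3b->0 3c->0

Fold the examples into a partial DFA from state 0: repeatedly fix the first undefined (state, symbol) met by the shortest-then-alphabetical prefix, trying targets in increasing order and rejecting any under which an Accept and a Reject string meet in one state with the same remainder; add a state when all current targets are rejected. Accepting states are where Accept strings end.
a: 0a undefined. 0a->0: ok.
b: 0b undefined. 0b->0: no, bbb/a meet in 0. Open state 1: 0b->1.
c: 0c undefined. 0c->0: ok.
ba: 1a undefined. 1a->0: no, bbb/baacbbb meet in 1 with "bb" left. 1a->1: ok.
bb: 1b undefined. 1b->0: no, bbb/ba meet in 1. 1b->1: no, bbb/cbb meet in 1. Open state 2: 1b->2.
bc: 1c undefined. 1c->0: no, bcb/ba meet in 1. 1c->1: no, bcb/cbb meet in 2. 1c->2: ok.
bbb: 2b undefined. 2b->0: no, bcb/cacc meet in 0. 2b->1: no, bcb/ba meet in 1. 2b->2: no, bcb/cbb meet in 2. Open state 3: 2b->3.
abcc: 2c undefined. 2c->0: ok.
bbba: 3a undefined. 3a->0: ok.
aabba: 2a undefined. 2a->0: ok.
bacbc: 3c undefined. 3c->0: ok.
acbcbb: 3b undefined. 3b->0: ok.
All examples now run through 4 states with every (state, symbol) defined. Accept strings end in {3}, Reject strings end in {0,1,2}; accept={3}.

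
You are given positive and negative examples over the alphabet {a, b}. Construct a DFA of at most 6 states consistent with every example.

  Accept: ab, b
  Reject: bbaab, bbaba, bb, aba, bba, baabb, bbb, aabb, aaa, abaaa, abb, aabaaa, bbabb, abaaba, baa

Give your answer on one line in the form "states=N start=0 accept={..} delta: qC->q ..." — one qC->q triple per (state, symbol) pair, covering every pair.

Grow the machine one transition at a time. Run the examples from 0; the earliest place one falls off (shortest prefix, ties alphabetical) gets sent to the lowest-numbered state that keeps every Accept/Reject pair distinguishable — a pair clashes when both reach the same state with identical unread suffix — and to a fresh state only if none does.
a: 0a undefined. 0a->0: ok.
b: 0b undefined. 0b->0: no, ab/bbaab meet in 0. Open state 1: 0b->1.
ba: 1a undefined. 1a->0: ok.
bb: 1b undefined. 1b->0: no, ab/bbaab meet in 1. 1b->1: no, ab/bbaab meet in 1. Open state 2: 1b->2.
bba: 2a undefined. 2a->0: no, ab/bbaab meet in 1. 2a->1: no, ab/bbaab meet in 1. 2a->2: ok.
bbb: 2b undefined. 2b->0: no, ab/bbabb meet in 1. 2b->1: no, ab/bbaab meet in 1. 2b->2: ok.
All examples now run through 3 states with every (state, symbol) defined. Accept strings end in {1}, Reject strings end in {0,2}; accept={1}.

states=3 start=0 accept={1} delta: 0a->0 0b->1 1a->0 1b->2 2a->2 2b->2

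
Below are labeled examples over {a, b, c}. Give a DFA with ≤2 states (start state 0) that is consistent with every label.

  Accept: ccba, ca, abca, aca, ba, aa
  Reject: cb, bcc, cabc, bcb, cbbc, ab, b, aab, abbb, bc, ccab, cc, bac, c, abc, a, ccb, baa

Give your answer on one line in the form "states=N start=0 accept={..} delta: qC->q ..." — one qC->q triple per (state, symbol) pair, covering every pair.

State merging on the prefix tree: take the shortest (then alphabetical) example prefix whose next move is undefined and point that move at state 0, else 1, else 2, ...; a target is out if some Accept/Reject pair would then sit in one state with the same input left (inseparable). If every existing state is out, open a new one.
a: 0a undefined. 0a->0: no, aa/a meet in 0. Open state 1: 0a->1.
b: 0b undefined. 0b->0: no, ba/a meet in 1. 0b->1: ok.
c: 0c undefined. 0c->0: no, ca/cb meet in 1. 0c->1: ok.
aa: 1a undefined. 1a->0: ok.
ab: 1b undefined. 1b->0: no, ca/cb meet in 0. 1b->1: ok.
ac: 1c undefined. 1c->0: no, ccba/cabc meet in 0. 1c->1: ok.
All examples now run through 2 states with every (state, symbol) defined. Accept strings end in {0}, Reject strings end in {1}; accept={0}.

states=2 start=0 accept={0} delta: 0a->1 0b->1 0c->1 1a->0 1b->1 1c->1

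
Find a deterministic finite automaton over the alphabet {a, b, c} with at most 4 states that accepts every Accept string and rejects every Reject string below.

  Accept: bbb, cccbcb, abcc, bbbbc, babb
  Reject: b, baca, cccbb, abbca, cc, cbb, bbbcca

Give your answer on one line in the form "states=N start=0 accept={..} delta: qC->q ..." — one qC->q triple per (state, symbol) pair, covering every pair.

states=4 start=0 accept={3} delta: 0a->0 0b->1 0c->0 1a->1 1b->2 1c->2 2a->0 2b->3 2c->3 3a->0 3b->2 3c->0

Fold the examples into a partial DFA from state 0: repeatedly fix the first undefined (state, symbol) met by the shortest-then-alphabetical prefix, trying targets in increasing order and rejecting any under which an Accept and a Reject string meet in one state with the same remainder; add a state when all current targets are rejected. Accepting states are where Accept strings end.
a: 0a undefined. 0a->0: ok.
b: 0b undefined. 0b->0: no, bbb/b meet in 0. Open state 1: 0b->1.
c: 0c undefined. 0c->0: ok.
ba: 1a undefined. 1a->0: no, babb/cccbb meet in 1 with "b" left. 1a->1: ok.
bb: 1b undefined. 1b->0: no, bbb/b meet in 1. 1b->1: no, bbb/b meet in 1. Open state 2: 1b->2.
abc: 1c undefined. 1c->0: no, cccbcb/b meet in 1. 1c->1: no, cccbcb/cccbb meet in 2. 1c->2: ok.
bbb: 2b undefined. 2b->0: no, bbb/cc meet in 0. 2b->1: no, bbb/b meet in 1. 2b->2: no, bbb/cccbb meet in 2. Open state 3: 2b->3.
abbc: 2c undefined. 2c->0: no, abcc/abbca meet in 0. 2c->1: no, abcc/b meet in 1. 2c->2: no, abcc/cccbb meet in 2. 2c->3: ok.
baca: 2a undefined. 2a->0: ok.
bbbb: 3b undefined. 3b->0: no, bbbbc/baca meet in 0. 3b->1: no, bbbbc/cccbb meet in 2. 3b->2: ok.
bbbc: 3c undefined. 3c->0: ok.
abbca: 3a undefined. 3a->0: ok.
All examples now run through 4 states with every (state, symbol) defined. Accept strings end in {3}, Reject strings end in {0,1,2}; accept={3}.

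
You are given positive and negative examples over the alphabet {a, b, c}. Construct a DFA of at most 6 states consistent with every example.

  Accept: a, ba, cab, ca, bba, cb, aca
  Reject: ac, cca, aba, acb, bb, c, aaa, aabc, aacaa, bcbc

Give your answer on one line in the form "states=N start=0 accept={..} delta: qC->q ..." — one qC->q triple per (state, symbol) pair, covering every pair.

states=4 start=0 accept={1} delta: 0a->1 0b->0 0c->2 1a->3 1b->1 1c->0 2a->1 2b->1 2c->1 3a->0 3b->0 3c->0

State merging on the prefix tree: take the shortest (then alphabetical) example prefix whose next move is undefined and point that move at state 0, else 1, else 2, ...; a target is out if some Accept/Reject pair would then sit in one state with the same input left (inseparable). If every existing state is out, open a new one.
a: 0a undefined. 0a->0: no, a/aaa meet in 0. Open state 1: 0a->1.
b: 0b undefined. 0b->0: ok.
c: 0c undefined. 0c->0: no, a/cca meet in 1. 0c->1: no, a/c meet in 1. Open state 2: 0c->2.
aa: 1a undefined. 1a->0: no, a/aaa meet in 1. 1a->1: no, a/aaa meet in 1. 1a->2: no, ca/aaa meet in 2 with "a" left. Open state 3: 1a->3.
ab: 1b undefined. 1b->0: no, a/aba meet in 1. 1b->1: ok.
ac: 1c undefined. 1c->0: ok.
ca: 2a undefined. 2a->0: no, cab/ac meet in 0. 2a->1: ok.
cb: 2b undefined. 2b->0: no, cb/ac meet in 0. 2b->1: ok.
cc: 2c undefined. 2c->0: no, a/cca meet in 1. 2c->1: ok.
aaa: 3a undefined. 3a->0: ok.
aab: 3b undefined. 3b->0: ok.
aac: 3c undefined. 3c->0: ok.
All examples now run through 4 states with every (state, symbol) defined. Accept strings end in {1}, Reject strings end in {0,2,3}; accept={1}.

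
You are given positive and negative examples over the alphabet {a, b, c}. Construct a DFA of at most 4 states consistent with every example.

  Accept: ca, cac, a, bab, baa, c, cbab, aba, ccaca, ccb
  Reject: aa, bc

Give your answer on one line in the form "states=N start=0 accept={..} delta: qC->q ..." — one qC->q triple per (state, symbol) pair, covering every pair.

Fold the examples into a partial DFA from state 0: repeatedly fix the first undefined (state, symbol) met by the shortest-then-alphabetical prefix, trying targets in increasing order and rejecting any under which an Accept and a Reject string meet in one state with the same remainder; add a state when all current targets are rejected. Accepting states are where Accept strings end.
a: 0a undefined. 0a->0: no, a/aa meet in 0. Open state 1: 0a->1.
b: 0b undefined. 0b->0: no, baa/aa meet in 1 with "a" left. 0b->1: ok.
c: 0c undefined. 0c->0: no, cac/bc meet in 1 with "c" left. 0c->1: no, ca/aa meet in 1 with "a" left. Open state 2: 0c->2.
aa: 1a undefined. 1a->0: ok.
ab: 1b undefined. 1b->0: ok.
bc: 1c undefined. 1c->0: ok.
ca: 2a undefined. 2a->0: no, ca/aa meet in 0. 2a->1: no, cac/aa meet in 0. 2a->2: ok.
cb: 2b undefined. 2b->0: no, cbab/aa meet in 0. 2b->1: ok.
cc: 2c undefined. 2c->0: no, cac/aa meet in 0. 2c->1: no, ccb/aa meet in 0. 2c->2: ok.
All examples now run through 3 states with every (state, symbol) defined. Accept strings end in {1,2}, Reject strings end in {0}; accept={1,2}.

states=3 start=0 accept={1,2} delta: 0a->1 0b->1 0c->2 1a->0 1b->0 1c->0 2a->2 2b->1 2c->2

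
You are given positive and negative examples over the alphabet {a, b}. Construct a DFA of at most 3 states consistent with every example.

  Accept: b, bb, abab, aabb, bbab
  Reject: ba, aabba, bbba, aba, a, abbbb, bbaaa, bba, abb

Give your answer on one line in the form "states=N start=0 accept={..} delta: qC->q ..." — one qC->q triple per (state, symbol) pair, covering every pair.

Fold the examples into a partial DFA from state 0: repeatedly fix the first undefined (state, symbol) met by the shortest-then-alphabetical prefix, trying targets in increasing order and rejecting any under which an Accept and a Reject string meet in one state with the same remainder; add a state when all current targets are rejected. Accepting states are where Accept strings end.
a: 0a undefined. 0a->0: no, bb/abb meet in 0 with "bb" left. Open state 1: 0a->1.
b: 0b undefined. 0b->0: ok.
aa: 1a undefined. 1a->0: ok.
ab: 1b undefined. 1b->0: no, b/abbbb meet in 0. 1b->1: no, b/aba meet in 0. Open state 2: 1b->2.
aba: 2a undefined. 2a->0: no, b/aba meet in 0. 2a->1: ok.
abb: 2b undefined. 2b->0: no, b/abbbb meet in 0. 2b->1: ok.
All examples now run through 3 states with every (state, symbol) defined. Accept strings end in {0,2}, Reject strings end in {1}; accept={0,2}.

states=3 start=0 accept={0,2} delta: 0a->1 0b->0 1a->0 1b->2 2a->1 2b->1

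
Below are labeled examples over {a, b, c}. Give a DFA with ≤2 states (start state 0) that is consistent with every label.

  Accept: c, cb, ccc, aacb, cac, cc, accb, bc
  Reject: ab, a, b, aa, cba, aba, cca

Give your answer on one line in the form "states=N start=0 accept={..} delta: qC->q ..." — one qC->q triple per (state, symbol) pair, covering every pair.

Fold the examples into a partial DFA from state 0: repeatedly fix the first undefined (state, symbol) met by the shortest-then-alphabetical prefix, trying targets in increasing order and rejecting any under which an Accept and a Reject string meet in one state with the same remainder; add a state when all current targets are rejected. Accepting states are where Accept strings end.
a: 0a undefined. 0a->0: ok.
b: 0b undefined. 0b->0: ok.
c: 0c undefined. 0c->0: no, c/ab meet in 0. Open state 1: 0c->1.
ca: 1a undefined. 1a->0: ok.
cb: 1b undefined. 1b->0: no, cb/ab meet in 0. 1b->1: ok.
cc: 1c undefined. 1c->0: no, cc/ab meet in 0. 1c->1: ok.
All examples now run through 2 states with every (state, symbol) defined. Accept strings end in {1}, Reject strings end in {0}; accept={1}.

states=2 start=0 accept={1} delta: 0a->0 0b->0 0c->1 1a->0 1b->1 1c->1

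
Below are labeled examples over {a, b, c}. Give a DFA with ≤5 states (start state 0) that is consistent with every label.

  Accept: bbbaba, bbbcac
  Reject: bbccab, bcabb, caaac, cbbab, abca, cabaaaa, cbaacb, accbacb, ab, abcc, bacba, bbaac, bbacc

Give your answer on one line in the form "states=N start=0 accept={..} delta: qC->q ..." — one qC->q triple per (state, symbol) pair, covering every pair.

Grow the machine one transition at a time. Run the examples from 0; the earliest place one falls off (shortest prefix, ties alphabetical) gets sent to the lowest-numbered state that keeps every Accept/Reject pair distinguishable — a pair clashes when both reach the same state with identical unread suffix — and to a fresh state only if none does.
a: 0a undefined. 0a->0: ok.
b: 0b undefined. 0b->0: no, bbbaba/ab meet in 0. Open state 1: 0b->1.
c: 0c undefined. 0c->0: ok.
ba: 1a undefined. 1a->0: ok.
bb: 1b undefined. 1b->0: no, bbbaba/caaac meet in 0. 1b->1: no, bbbaba/caaac meet in 0. Open state 2: 1b->2.
bc: 1c undefined. 1c->0: ok.
bba: 2a undefined. 2a->0: ok.
bbb: 2b undefined. 2b->0: no, bbbaba/caaac meet in 0. 2b->1: no, bbbaba/caaac meet in 0. 2b->2: no, bbbaba/caaac meet in 0. Open state 3: 2b->3.
bbc: 2c undefined. 2c->0: ok.
bbba: 3a undefined. 3a->0: no, bbbaba/caaac meet in 0. 3a->1: no, bbbaba/caaac meet in 0. 3a->2: no, bbbaba/bcabb meet in 2. 3a->3: ok.
bbbc: 3c undefined. 3c->0: no, bbbcac/caaac meet in 0. 3c->1: no, bbbcac/caaac meet in 0. 3c->2: no, bbbcac/caaac meet in 0. 3c->3: ok.
bbbab: 3b undefined. 3b->0: no, bbbaba/caaac meet in 0. 3b->1: no, bbbaba/caaac meet in 0. 3b->2: no, bbbaba/caaac meet in 0. 3b->3: ok.
All examples now run through 4 states with every (state, symbol) defined. Accept strings end in {3}, Reject strings end in {0,1,2}; accept={3}.

states=4 start=0 accept={3} delta: 0a->0 0b->1 0c->0 1a->0 1b->2 1c->0 2a->0 2b->3 2c->0 3a->3 3b->3 3c->3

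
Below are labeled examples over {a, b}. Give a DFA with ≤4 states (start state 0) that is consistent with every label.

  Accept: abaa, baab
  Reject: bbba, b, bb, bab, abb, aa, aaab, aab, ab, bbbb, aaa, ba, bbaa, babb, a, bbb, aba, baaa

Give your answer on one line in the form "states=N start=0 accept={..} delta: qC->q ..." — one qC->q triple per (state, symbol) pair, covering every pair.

states=4 start=0 accept={3} delta: 0a->0 0b->1 1a->2 1b->0 2a->3 2b->0 3a->0 3b->3

Fold the examples into a partial DFA from state 0: repeatedly fix the first undefined (state, symbol) met by the shortest-then-alphabetical prefix, trying targets in increasing order and rejecting any under which an Accept and a Reject string meet in one state with the same remainder; add a state when all current targets are rejected. Accepting states are where Accept strings end.
a: 0a undefined. 0a->0: ok.
b: 0b undefined. 0b->0: no, abaa/bbba meet in 0. Open state 1: 0b->1.
ba: 1a undefined. 1a->0: no, abaa/aa meet in 0. 1a->1: no, abaa/b meet in 1. Open state 2: 1a->2.
bb: 1b undefined. 1b->0: ok.
baa: 2a undefined. 2a->0: no, abaa/bb meet in 0. 2a->1: no, abaa/b meet in 1. 2a->2: no, abaa/bbba meet in 2. Open state 3: 2a->3.
bab: 2b undefined. 2b->0: ok.
baaa: 3a undefined. 3a->0: ok.
baab: 3b undefined. 3b->0: no, baab/bb meet in 0. 3b->1: no, baab/b meet in 1. 3b->2: no, baab/bbba meet in 2. 3b->3: ok.
All examples now run through 4 states with every (state, symbol) defined. Accept strings end in {3}, Reject strings end in {0,1,2}; accept={3}.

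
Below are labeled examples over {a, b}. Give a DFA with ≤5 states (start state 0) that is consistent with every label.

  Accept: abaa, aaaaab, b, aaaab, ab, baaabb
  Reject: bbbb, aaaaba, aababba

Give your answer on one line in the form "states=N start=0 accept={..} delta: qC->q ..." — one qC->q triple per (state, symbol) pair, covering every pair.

states=3 start=0 accept={1} delta: 0a->0 0b->1 1a->2 1b->0 2a->1 2b->0

State merging on the prefix tree: take the shortest (then alphabetical) example prefix whose next move is undefined and point that move at state 0, else 1, else 2, ...; a target is out if some Accept/Reject pair would then sit in one state with the same input left (inseparable). If every existing state is out, open a new one.
a: 0a undefined. 0a->0: ok.
b: 0b undefined. 0b->0: no, abaa/bbbb meet in 0. Open state 1: 0b->1.
ba: 1a undefined. 1a->0: no, abaa/aaaaba meet in 0. 1a->1: no, abaa/aaaaba meet in 1. Open state 2: 1a->2.
bb: 1b undefined. 1b->0: ok.
baa: 2a undefined. 2a->0: no, abaa/bbbb meet in 0. 2a->1: ok.
aabab: 2b undefined. 2b->0: ok.
All examples now run through 3 states with every (state, symbol) defined. Accept strings end in {1}, Reject strings end in {0,2}; accept={1}.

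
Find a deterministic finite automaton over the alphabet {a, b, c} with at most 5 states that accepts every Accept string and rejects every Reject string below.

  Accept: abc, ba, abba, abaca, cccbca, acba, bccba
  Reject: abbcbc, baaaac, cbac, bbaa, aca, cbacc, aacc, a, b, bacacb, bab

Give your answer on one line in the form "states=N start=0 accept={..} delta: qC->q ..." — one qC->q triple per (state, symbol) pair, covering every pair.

states=5 start=0 accept={2,3} delta: 0a->0 0b->1 0c->0 1a->2 1b->1 1c->3 2a->0 2b->0 2c->4 3a->2 3b->0 3c->0 4a->2 4b->0 4c->0

Grow the machine one transition at a time. Run the examples from 0; the earliest place one falls off (shortest prefix, ties alphabetical) gets sent to the lowest-numbered state that keeps every Accept/Reject pair distinguishable — a pair clashes when both reach the same state with identical unread suffix — and to a fresh state only if none does.
a: 0a undefined. 0a->0: ok.
b: 0b undefined. 0b->0: no, abc/baaaac meet in 0 with "c" left. Open state 1: 0b->1.
c: 0c undefined. 0c->0: ok.
ba: 1a undefined. 1a->0: no, ba/baaaac meet in 0. 1a->1: no, abc/baaaac meet in 1 with "c" left. Open state 2: 1a->2.
bb: 1b undefined. 1b->0: no, abc/abbcbc meet in 1 with "c" left. 1b->1: ok.
bc: 1c undefined. 1c->0: no, abc/abbcbc meet in 0. 1c->1: no, abc/abbcbc meet in 1. 1c->2: no, cccbca/bbaa meet in 2 with "a" left. Open state 3: 1c->3.
baa: 2a undefined. 2a->0: ok.
bab: 2b undefined. 2b->0: ok.
bac: 2c undefined. 2c->0: no, abaca/baaaac meet in 0. 2c->1: no, abc/cbacc meet in 3. 2c->2: no, ba/cbac meet in 2. 2c->3: no, abc/cbac meet in 3. Open state 4: 2c->4.
bcc: 3c undefined. 3c->0: ok.
baca: 4a undefined. 4a->0: no, abaca/baaaac meet in 0. 4a->1: no, abaca/b meet in 1. 4a->2: ok.
abbcb: 3b undefined. 3b->0: ok.
cbacc: 4c undefined. 4c->0: ok.
bacacb: 4b undefined. 4b->0: ok.
cccbca: 3a undefined. 3a->0: no, cccbca/abbcbc meet in 0. 3a->1: no, cccbca/b meet in 1. 3a->2: ok.
All examples now run through 5 states with every (state, symbol) defined. Accept strings end in {2,3}, Reject strings end in {0,1,4}; accept={2,3}.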